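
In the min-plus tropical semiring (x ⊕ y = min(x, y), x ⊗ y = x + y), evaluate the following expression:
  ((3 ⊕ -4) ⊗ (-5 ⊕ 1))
((3 ⊕ -4) ⊗ (-5 ⊕ 1)) = -9

Expand innermost to outermost. Recall ⊕ takes the minimum of its arguments and ⊗ takes their sum. Working out the expression ((3 ⊕ -4) ⊗ (-5 ⊕ 1)) gives -9.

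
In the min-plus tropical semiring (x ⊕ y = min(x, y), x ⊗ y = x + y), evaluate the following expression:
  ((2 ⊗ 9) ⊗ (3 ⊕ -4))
((2 ⊗ 9) ⊗ (3 ⊕ -4)) = 7

Expand innermost to outermost. Recall ⊕ takes the minimum of its arguments and ⊗ takes their sum. Working out the expression ((2 ⊗ 9) ⊗ (3 ⊕ -4)) gives 7.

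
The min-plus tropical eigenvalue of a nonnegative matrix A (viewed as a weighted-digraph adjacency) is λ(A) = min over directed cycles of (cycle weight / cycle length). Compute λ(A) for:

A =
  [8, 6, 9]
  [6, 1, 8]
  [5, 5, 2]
λ(A) = 1

Enumerate directed cycles and compute their means (weight / length). Sample:
  cycle 0 → 0: weight = 8, length = 1, mean = 8/1 ≈ 8.000
  cycle 1 → 1: weight = 1, length = 1, mean = 1/1 ≈ 1.000
  cycle 2 → 2: weight = 2, length = 1, mean = 2/1 ≈ 2.000
  cycle 0 → 1 → 0: weight = 12, length = 2, mean = 12/2 ≈ 6.000
  cycle 0 → 2 → 0: weight = 14, length = 2, mean = 14/2 ≈ 7.000
  cycle 1 → 0 → 1: weight = 12, length = 2, mean = 12/2 ≈ 6.000
Minimum mean = 1.000, attained e.g. along the cycle 1 → 1 with weight 1 and length 1. So λ(A) = 1/1 = 1.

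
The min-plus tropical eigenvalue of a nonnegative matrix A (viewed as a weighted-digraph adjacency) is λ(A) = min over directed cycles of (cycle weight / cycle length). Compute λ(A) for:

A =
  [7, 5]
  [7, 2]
λ(A) = 2

Enumerate directed cycles and compute their means (weight / length). Sample:
  cycle 0 → 0: weight = 7, length = 1, mean = 7/1 ≈ 7.000
  cycle 1 → 1: weight = 2, length = 1, mean = 2/1 ≈ 2.000
  cycle 0 → 1 → 0: weight = 12, length = 2, mean = 12/2 ≈ 6.000
  cycle 1 → 0 → 1: weight = 12, length = 2, mean = 12/2 ≈ 6.000
Minimum mean = 2.000, attained e.g. along the cycle 1 → 1 with weight 2 and length 1. So λ(A) = 2/1 = 2.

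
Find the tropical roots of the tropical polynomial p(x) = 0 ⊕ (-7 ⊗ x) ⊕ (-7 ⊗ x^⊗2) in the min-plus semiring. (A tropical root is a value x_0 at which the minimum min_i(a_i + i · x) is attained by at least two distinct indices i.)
Roots: {0, 7}

Each tropical root is a break point of the lower envelope of the lines y = a_i + i · x (there are 3 lines, with slopes 0, 1, ..., 2). Only the lines that attain the minimum somewhere contribute to roots; other lines are dominated. Here the surviving (envelope) indices are i = 2, i = 1, i = 0.
Intersections between consecutive envelope lines give the roots: for adjacent envelope indices i < j the intersection is x = (a_i − a_j) / (j − i). Reading off the sorted break points: {0, 7}.
Verification: at each break x_0, at least two indices attain the minimum of min_i(a_i + i · x_0).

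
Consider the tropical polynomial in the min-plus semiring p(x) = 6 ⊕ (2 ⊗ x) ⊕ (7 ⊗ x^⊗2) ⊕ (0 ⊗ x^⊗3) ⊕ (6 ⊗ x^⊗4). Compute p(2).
p(2) = 4

A tropical monomial a ⊗ x^⊗i evaluates to a + i · x. Evaluating each term at x = 2:
  Term 0 contributes 6 + 0 · 2 = 6
  Term 1 contributes 2 + 1 · 2 = 4
  Term 2 contributes 7 + 2 · 2 = 11
  Term 3 contributes 0 + 3 · 2 = 6
  Term 4 contributes 6 + 4 · 2 = 14
p(2) = ⊕ of these = min[6, 4, 11, 6, 14] = 4.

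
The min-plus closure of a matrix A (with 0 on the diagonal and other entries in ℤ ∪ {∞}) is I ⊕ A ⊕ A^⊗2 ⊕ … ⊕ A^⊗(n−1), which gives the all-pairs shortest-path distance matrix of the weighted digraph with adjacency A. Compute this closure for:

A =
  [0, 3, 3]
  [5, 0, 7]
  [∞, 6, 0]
Closure =
  [0, 3, 3]
  [5, 0, 7]
  [11, 6, 0]

This is the Floyd-Warshall all-pairs shortest-path computation. For each intermediate vertex k = 0, 1, …, 2, update dist[i][j] ← min(dist[i][j], dist[i][k] + dist[k][j]). The final matrix gives, for each (i, j), the minimum total weight of any directed path from i to j (possibly empty when i = j).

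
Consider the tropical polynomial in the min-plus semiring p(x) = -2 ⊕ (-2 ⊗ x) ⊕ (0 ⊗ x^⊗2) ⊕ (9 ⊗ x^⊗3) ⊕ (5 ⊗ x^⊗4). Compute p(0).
p(0) = -2

A tropical monomial a ⊗ x^⊗i evaluates to a + i · x. Evaluating each term at x = 0:
  Term 0 contributes -2 + 0 · 0 = -2
  Term 1 contributes -2 + 1 · 0 = -2
  Term 2 contributes 0 + 2 · 0 = 0
  Term 3 contributes 9 + 3 · 0 = 9
  Term 4 contributes 5 + 4 · 0 = 5
p(0) = ⊕ of these = min[-2, -2, 0, 9, 5] = -2.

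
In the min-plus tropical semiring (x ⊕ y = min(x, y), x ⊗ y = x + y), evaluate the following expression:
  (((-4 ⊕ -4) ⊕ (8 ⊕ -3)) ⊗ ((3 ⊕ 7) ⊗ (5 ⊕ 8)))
(((-4 ⊕ -4) ⊕ (8 ⊕ -3)) ⊗ ((3 ⊕ 7) ⊗ (5 ⊕ 8))) = 4

Expand innermost to outermost. Recall ⊕ takes the minimum of its arguments and ⊗ takes their sum. Working out the expression (((-4 ⊕ -4) ⊕ (8 ⊕ -3)) ⊗ ((3 ⊕ 7) ⊗ (5 ⊕ 8))) gives 4.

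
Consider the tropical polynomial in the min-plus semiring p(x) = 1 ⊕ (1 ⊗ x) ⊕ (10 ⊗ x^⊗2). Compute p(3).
p(3) = 1

A tropical monomial a ⊗ x^⊗i evaluates to a + i · x. Evaluating each term at x = 3:
  Term 0 contributes 1 + 0 · 3 = 1
  Term 1 contributes 1 + 1 · 3 = 4
  Term 2 contributes 10 + 2 · 3 = 16
p(3) = ⊕ of these = min[1, 4, 16] = 1.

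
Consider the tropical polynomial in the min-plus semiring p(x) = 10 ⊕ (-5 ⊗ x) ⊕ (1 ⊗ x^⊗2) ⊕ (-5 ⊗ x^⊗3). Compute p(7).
p(7) = 2

A tropical monomial a ⊗ x^⊗i evaluates to a + i · x. Evaluating each term at x = 7:
  Term 0 contributes 10 + 0 · 7 = 10
  Term 1 contributes -5 + 1 · 7 = 2
  Term 2 contributes 1 + 2 · 7 = 15
  Term 3 contributes -5 + 3 · 7 = 16
p(7) = ⊕ of these = min[10, 2, 15, 16] = 2.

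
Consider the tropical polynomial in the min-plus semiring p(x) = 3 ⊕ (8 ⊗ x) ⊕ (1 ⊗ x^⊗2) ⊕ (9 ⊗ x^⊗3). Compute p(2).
p(2) = 3

A tropical monomial a ⊗ x^⊗i evaluates to a + i · x. Evaluating each term at x = 2:
  Term 0 contributes 3 + 0 · 2 = 3
  Term 1 contributes 8 + 1 · 2 = 10
  Term 2 contributes 1 + 2 · 2 = 5
  Term 3 contributes 9 + 3 · 2 = 15
p(2) = ⊕ of these = min[3, 10, 5, 15] = 3.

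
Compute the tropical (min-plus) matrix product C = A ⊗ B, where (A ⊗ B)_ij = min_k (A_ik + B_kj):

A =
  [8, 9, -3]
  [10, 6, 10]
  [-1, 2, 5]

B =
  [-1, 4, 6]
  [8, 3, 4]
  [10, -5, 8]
A ⊗ B =
  [7, -8, 5]
  [9, 5, 10]
  [-2, 0, 5]

Apply the min-plus product entry-by-entry:
  C[0][0] = min over k of (A[0][0] + B[0][0] = 8 + -1 = 7, A[0][1] + B[1][0] = 9 + 8 = 17, A[0][2] + B[2][0] = -3 + 10 = 7) = 7 (attained at k = 0)
  C[0][1] = min over k of (A[0][0] + B[0][1] = 8 + 4 = 12, A[0][1] + B[1][1] = 9 + 3 = 12, A[0][2] + B[2][1] = -3 + -5 = -8) = -8 (attained at k = 2)
  C[0][2] = min over k of (A[0][0] + B[0][2] = 8 + 6 = 14, A[0][1] + B[1][2] = 9 + 4 = 13, A[0][2] + B[2][2] = -3 + 8 = 5) = 5 (attained at k = 2)
  C[1][0] = min over k of (A[1][0] + B[0][0] = 10 + -1 = 9, A[1][1] + B[1][0] = 6 + 8 = 14, A[1][2] + B[2][0] = 10 + 10 = 20) = 9 (attained at k = 0)
  C[1][1] = min over k of (A[1][0] + B[0][1] = 10 + 4 = 14, A[1][1] + B[1][1] = 6 + 3 = 9, A[1][2] + B[2][1] = 10 + -5 = 5) = 5 (attained at k = 2)
  C[1][2] = min over k of (A[1][0] + B[0][2] = 10 + 6 = 16, A[1][1] + B[1][2] = 6 + 4 = 10, A[1][2] + B[2][2] = 10 + 8 = 18) = 10 (attained at k = 1)
  C[2][0] = min over k of (A[2][0] + B[0][0] = -1 + -1 = -2, A[2][1] + B[1][0] = 2 + 8 = 10, A[2][2] + B[2][0] = 5 + 10 = 15) = -2 (attained at k = 0)
  C[2][1] = min over k of (A[2][0] + B[0][1] = -1 + 4 = 3, A[2][1] + B[1][1] = 2 + 3 = 5, A[2][2] + B[2][1] = 5 + -5 = 0) = 0 (attained at k = 2)
  C[2][2] = min over k of (A[2][0] + B[0][2] = -1 + 6 = 5, A[2][1] + B[1][2] = 2 + 4 = 6, A[2][2] + B[2][2] = 5 + 8 = 13) = 5 (attained at k = 0)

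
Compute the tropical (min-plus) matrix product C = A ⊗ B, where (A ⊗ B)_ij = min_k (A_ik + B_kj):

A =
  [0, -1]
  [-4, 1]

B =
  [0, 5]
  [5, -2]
A ⊗ B =
  [0, -3]
  [-4, -1]

Apply the min-plus product entry-by-entry:
  C[0][0] = min over k of (A[0][0] + B[0][0] = 0 + 0 = 0, A[0][1] + B[1][0] = -1 + 5 = 4) = 0 (attained at k = 0)
  C[0][1] = min over k of (A[0][0] + B[0][1] = 0 + 5 = 5, A[0][1] + B[1][1] = -1 + -2 = -3) = -3 (attained at k = 1)
  C[1][0] = min over k of (A[1][0] + B[0][0] = -4 + 0 = -4, A[1][1] + B[1][0] = 1 + 5 = 6) = -4 (attained at k = 0)
  C[1][1] = min over k of (A[1][0] + B[0][1] = -4 + 5 = 1, A[1][1] + B[1][1] = 1 + -2 = -1) = -1 (attained at k = 1)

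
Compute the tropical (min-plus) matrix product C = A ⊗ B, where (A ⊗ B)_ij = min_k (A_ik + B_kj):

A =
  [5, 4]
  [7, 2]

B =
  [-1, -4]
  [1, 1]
A ⊗ B =
  [4, 1]
  [3, 3]

Apply the min-plus product entry-by-entry:
  C[0][0] = min over k of (A[0][0] + B[0][0] = 5 + -1 = 4, A[0][1] + B[1][0] = 4 + 1 = 5) = 4 (attained at k = 0)
  C[0][1] = min over k of (A[0][0] + B[0][1] = 5 + -4 = 1, A[0][1] + B[1][1] = 4 + 1 = 5) = 1 (attained at k = 0)
  C[1][0] = min over k of (A[1][0] + B[0][0] = 7 + -1 = 6, A[1][1] + B[1][0] = 2 + 1 = 3) = 3 (attained at k = 1)
  C[1][1] = min over k of (A[1][0] + B[0][1] = 7 + -4 = 3, A[1][1] + B[1][1] = 2 + 1 = 3) = 3 (attained at k = 0)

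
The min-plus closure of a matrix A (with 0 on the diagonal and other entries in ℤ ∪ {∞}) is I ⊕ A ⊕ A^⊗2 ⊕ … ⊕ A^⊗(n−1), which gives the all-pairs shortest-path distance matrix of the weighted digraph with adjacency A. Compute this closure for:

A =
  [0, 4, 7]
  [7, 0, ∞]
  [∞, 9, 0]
Closure =
  [0, 4, 7]
  [7, 0, 14]
  [16, 9, 0]

This is the Floyd-Warshall all-pairs shortest-path computation. For each intermediate vertex k = 0, 1, …, 2, update dist[i][j] ← min(dist[i][j], dist[i][k] + dist[k][j]). The final matrix gives, for each (i, j), the minimum total weight of any directed path from i to j (possibly empty when i = j).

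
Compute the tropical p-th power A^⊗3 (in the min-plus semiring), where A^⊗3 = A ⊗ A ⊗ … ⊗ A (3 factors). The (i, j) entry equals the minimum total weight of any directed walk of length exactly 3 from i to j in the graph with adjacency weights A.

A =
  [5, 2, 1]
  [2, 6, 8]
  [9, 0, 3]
A^⊗3 =
  [3, 4, 5]
  [6, 3, 6]
  [5, 4, 3]

Each entry (A^⊗3)_ij equals the minimum over all length-3 walks i = v_0 → v_1 → … → v_3 = j of Σ_t A[v_t][v_{t+1}]. For example, for (i, j) = (0, 2) we minimise over 9 possible intermediate vertex sequences; the minimum is 5, attained along the walk 0 → 1 → 0 → 2.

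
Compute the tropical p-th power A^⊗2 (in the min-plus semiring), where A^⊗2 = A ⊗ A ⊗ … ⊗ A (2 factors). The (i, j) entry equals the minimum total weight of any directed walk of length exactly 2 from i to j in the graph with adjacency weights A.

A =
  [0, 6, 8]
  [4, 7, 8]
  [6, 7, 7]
A^⊗2 =
  [0, 6, 8]
  [4, 10, 12]
  [6, 12, 14]

Each entry (A^⊗2)_ij equals the minimum over all length-2 walks i = v_0 → v_1 → … → v_2 = j of Σ_t A[v_t][v_{t+1}]. For example, for (i, j) = (0, 2) we minimise over 3 possible intermediate vertex sequences; the minimum is 8, attained along the walk 0 → 0 → 2.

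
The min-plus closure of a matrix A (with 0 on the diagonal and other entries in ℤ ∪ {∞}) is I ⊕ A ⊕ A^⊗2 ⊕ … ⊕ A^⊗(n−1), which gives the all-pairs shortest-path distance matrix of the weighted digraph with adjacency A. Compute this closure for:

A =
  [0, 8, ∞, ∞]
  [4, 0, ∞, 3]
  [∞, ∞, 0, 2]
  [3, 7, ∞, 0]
Closure =
  [0, 8, ∞, 11]
  [4, 0, ∞, 3]
  [5, 9, 0, 2]
  [3, 7, ∞, 0]

This is the Floyd-Warshall all-pairs shortest-path computation. For each intermediate vertex k = 0, 1, …, 3, update dist[i][j] ← min(dist[i][j], dist[i][k] + dist[k][j]). The final matrix gives, for each (i, j), the minimum total weight of any directed path from i to j (possibly empty when i = j).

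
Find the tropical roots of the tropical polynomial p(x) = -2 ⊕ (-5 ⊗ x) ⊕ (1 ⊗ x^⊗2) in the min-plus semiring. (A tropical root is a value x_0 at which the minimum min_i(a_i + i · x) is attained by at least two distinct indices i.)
Roots: {-6, 3}

Each tropical root is a break point of the lower envelope of the lines y = a_i + i · x (there are 3 lines, with slopes 0, 1, ..., 2). Only the lines that attain the minimum somewhere contribute to roots; other lines are dominated. Here the surviving (envelope) indices are i = 2, i = 1, i = 0.
Intersections between consecutive envelope lines give the roots: for adjacent envelope indices i < j the intersection is x = (a_i − a_j) / (j − i). Reading off the sorted break points: {-6, 3}.
Verification: at each break x_0, at least two indices attain the minimum of min_i(a_i + i · x_0).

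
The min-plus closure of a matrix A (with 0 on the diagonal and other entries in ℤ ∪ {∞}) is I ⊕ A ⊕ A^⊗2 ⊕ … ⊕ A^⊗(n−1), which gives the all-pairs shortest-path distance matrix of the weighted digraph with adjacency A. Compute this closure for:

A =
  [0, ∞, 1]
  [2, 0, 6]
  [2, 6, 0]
Closure =
  [0, 7, 1]
  [2, 0, 3]
  [2, 6, 0]

This is the Floyd-Warshall all-pairs shortest-path computation. For each intermediate vertex k = 0, 1, …, 2, update dist[i][j] ← min(dist[i][j], dist[i][k] + dist[k][j]). The final matrix gives, for each (i, j), the minimum total weight of any directed path from i to j (possibly empty when i = j).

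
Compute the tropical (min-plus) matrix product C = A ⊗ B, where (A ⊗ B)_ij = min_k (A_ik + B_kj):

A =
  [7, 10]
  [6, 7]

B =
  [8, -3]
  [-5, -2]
A ⊗ B =
  [5, 4]
  [2, 3]

Apply the min-plus product entry-by-entry:
  C[0][0] = min over k of (A[0][0] + B[0][0] = 7 + 8 = 15, A[0][1] + B[1][0] = 10 + -5 = 5) = 5 (attained at k = 1)
  C[0][1] = min over k of (A[0][0] + B[0][1] = 7 + -3 = 4, A[0][1] + B[1][1] = 10 + -2 = 8) = 4 (attained at k = 0)
  C[1][0] = min over k of (A[1][0] + B[0][0] = 6 + 8 = 14, A[1][1] + B[1][0] = 7 + -5 = 2) = 2 (attained at k = 1)
  C[1][1] = min over k of (A[1][0] + B[0][1] = 6 + -3 = 3, A[1][1] + B[1][1] = 7 + -2 = 5) = 3 (attained at k = 0)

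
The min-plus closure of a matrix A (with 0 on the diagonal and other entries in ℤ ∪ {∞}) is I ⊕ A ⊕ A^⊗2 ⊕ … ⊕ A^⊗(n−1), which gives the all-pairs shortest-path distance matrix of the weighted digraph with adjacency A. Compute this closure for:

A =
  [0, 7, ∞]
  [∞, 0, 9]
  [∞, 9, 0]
Closure =
  [0, 7, 16]
  [∞, 0, 9]
  [∞, 9, 0]

This is the Floyd-Warshall all-pairs shortest-path computation. For each intermediate vertex k = 0, 1, …, 2, update dist[i][j] ← min(dist[i][j], dist[i][k] + dist[k][j]). The final matrix gives, for each (i, j), the minimum total weight of any directed path from i to j (possibly empty when i = j).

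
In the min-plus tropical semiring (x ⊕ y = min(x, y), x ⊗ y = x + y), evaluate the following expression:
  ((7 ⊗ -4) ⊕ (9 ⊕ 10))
((7 ⊗ -4) ⊕ (9 ⊕ 10)) = 3

Expand innermost to outermost. Recall ⊕ takes the minimum of its arguments and ⊗ takes their sum. Working out the expression ((7 ⊗ -4) ⊕ (9 ⊕ 10)) gives 3.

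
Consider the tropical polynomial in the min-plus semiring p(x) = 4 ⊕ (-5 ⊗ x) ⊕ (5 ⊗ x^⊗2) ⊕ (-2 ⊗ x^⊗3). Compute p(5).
p(5) = 0

A tropical monomial a ⊗ x^⊗i evaluates to a + i · x. Evaluating each term at x = 5:
  Term 0 contributes 4 + 0 · 5 = 4
  Term 1 contributes -5 + 1 · 5 = 0
  Term 2 contributes 5 + 2 · 5 = 15
  Term 3 contributes -2 + 3 · 5 = 13
p(5) = ⊕ of these = min[4, 0, 15, 13] = 0.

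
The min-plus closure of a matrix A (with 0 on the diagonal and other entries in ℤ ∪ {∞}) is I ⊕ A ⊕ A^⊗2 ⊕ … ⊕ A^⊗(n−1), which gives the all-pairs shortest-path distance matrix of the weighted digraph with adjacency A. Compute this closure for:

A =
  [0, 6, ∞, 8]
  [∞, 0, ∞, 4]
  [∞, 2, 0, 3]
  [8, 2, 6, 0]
Closure =
  [0, 6, 14, 8]
  [12, 0, 10, 4]
  [11, 2, 0, 3]
  [8, 2, 6, 0]

This is the Floyd-Warshall all-pairs shortest-path computation. For each intermediate vertex k = 0, 1, …, 3, update dist[i][j] ← min(dist[i][j], dist[i][k] + dist[k][j]). The final matrix gives, for each (i, j), the minimum total weight of any directed path from i to j (possibly empty when i = j).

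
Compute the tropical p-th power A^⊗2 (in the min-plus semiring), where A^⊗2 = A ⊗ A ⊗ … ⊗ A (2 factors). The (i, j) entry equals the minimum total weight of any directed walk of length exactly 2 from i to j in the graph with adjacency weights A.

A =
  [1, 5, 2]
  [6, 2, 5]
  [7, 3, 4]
A^⊗2 =
  [2, 5, 3]
  [7, 4, 7]
  [8, 5, 8]

Each entry (A^⊗2)_ij equals the minimum over all length-2 walks i = v_0 → v_1 → … → v_2 = j of Σ_t A[v_t][v_{t+1}]. For example, for (i, j) = (0, 2) we minimise over 3 possible intermediate vertex sequences; the minimum is 3, attained along the walk 0 → 0 → 2.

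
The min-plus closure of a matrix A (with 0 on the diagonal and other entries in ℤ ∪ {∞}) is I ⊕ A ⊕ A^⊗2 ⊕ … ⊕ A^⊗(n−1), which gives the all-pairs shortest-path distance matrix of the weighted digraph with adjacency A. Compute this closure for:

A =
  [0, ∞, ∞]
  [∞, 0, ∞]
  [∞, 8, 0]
Closure =
  [0, ∞, ∞]
  [∞, 0, ∞]
  [∞, 8, 0]

This is the Floyd-Warshall all-pairs shortest-path computation. For each intermediate vertex k = 0, 1, …, 2, update dist[i][j] ← min(dist[i][j], dist[i][k] + dist[k][j]). The final matrix gives, for each (i, j), the minimum total weight of any directed path from i to j (possibly empty when i = j).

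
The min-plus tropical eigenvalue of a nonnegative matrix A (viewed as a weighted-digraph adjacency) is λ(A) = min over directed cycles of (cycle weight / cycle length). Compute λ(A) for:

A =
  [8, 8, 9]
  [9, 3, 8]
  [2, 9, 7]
λ(A) = 3

Enumerate directed cycles and compute their means (weight / length). Sample:
  cycle 0 → 0: weight = 8, length = 1, mean = 8/1 ≈ 8.000
  cycle 1 → 1: weight = 3, length = 1, mean = 3/1 ≈ 3.000
  cycle 2 → 2: weight = 7, length = 1, mean = 7/1 ≈ 7.000
  cycle 0 → 1 → 0: weight = 17, length = 2, mean = 17/2 ≈ 8.500
  cycle 0 → 2 → 0: weight = 11, length = 2, mean = 11/2 ≈ 5.500
  cycle 1 → 0 → 1: weight = 17, length = 2, mean = 17/2 ≈ 8.500
Minimum mean = 3.000, attained e.g. along the cycle 1 → 1 with weight 3 and length 1. So λ(A) = 3/1 = 3.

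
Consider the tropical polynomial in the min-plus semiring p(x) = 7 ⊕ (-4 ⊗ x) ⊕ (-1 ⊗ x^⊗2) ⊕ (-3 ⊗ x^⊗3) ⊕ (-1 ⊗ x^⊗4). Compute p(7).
p(7) = 3

A tropical monomial a ⊗ x^⊗i evaluates to a + i · x. Evaluating each term at x = 7:
  Term 0 contributes 7 + 0 · 7 = 7
  Term 1 contributes -4 + 1 · 7 = 3
  Term 2 contributes -1 + 2 · 7 = 13
  Term 3 contributes -3 + 3 · 7 = 18
  Term 4 contributes -1 + 4 · 7 = 27
p(7) = ⊕ of these = min[7, 3, 13, 18, 27] = 3.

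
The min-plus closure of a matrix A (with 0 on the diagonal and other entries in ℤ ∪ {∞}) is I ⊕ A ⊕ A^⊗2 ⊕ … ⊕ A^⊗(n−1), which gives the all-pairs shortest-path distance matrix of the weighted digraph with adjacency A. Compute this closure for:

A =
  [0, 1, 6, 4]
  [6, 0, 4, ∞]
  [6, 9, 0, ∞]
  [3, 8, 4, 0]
Closure =
  [0, 1, 5, 4]
  [6, 0, 4, 10]
  [6, 7, 0, 10]
  [3, 4, 4, 0]

This is the Floyd-Warshall all-pairs shortest-path computation. For each intermediate vertex k = 0, 1, …, 3, update dist[i][j] ← min(dist[i][j], dist[i][k] + dist[k][j]). The final matrix gives, for each (i, j), the minimum total weight of any directed path from i to j (possibly empty when i = j).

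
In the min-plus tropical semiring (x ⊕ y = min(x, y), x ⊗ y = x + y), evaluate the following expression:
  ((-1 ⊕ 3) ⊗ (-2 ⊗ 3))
((-1 ⊕ 3) ⊗ (-2 ⊗ 3)) = 0

Expand innermost to outermost. Recall ⊕ takes the minimum of its arguments and ⊗ takes their sum. Working out the expression ((-1 ⊕ 3) ⊗ (-2 ⊗ 3)) gives 0.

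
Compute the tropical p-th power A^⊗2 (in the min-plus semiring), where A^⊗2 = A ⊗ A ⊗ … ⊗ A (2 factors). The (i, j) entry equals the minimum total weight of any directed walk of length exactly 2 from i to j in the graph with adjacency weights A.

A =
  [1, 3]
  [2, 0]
A^⊗2 =
  [2, 3]
  [2, 0]

Each entry (A^⊗2)_ij equals the minimum over all length-2 walks i = v_0 → v_1 → … → v_2 = j of Σ_t A[v_t][v_{t+1}]. For example, for (i, j) = (0, 1) we minimise over 2 possible intermediate vertex sequences; the minimum is 3, attained along the walk 0 → 1 → 1.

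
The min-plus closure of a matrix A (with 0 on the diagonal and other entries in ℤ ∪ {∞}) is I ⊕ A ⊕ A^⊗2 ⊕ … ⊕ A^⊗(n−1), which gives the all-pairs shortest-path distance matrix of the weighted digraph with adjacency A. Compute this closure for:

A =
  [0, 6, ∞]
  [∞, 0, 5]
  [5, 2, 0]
Closure =
  [0, 6, 11]
  [10, 0, 5]
  [5, 2, 0]

This is the Floyd-Warshall all-pairs shortest-path computation. For each intermediate vertex k = 0, 1, …, 2, update dist[i][j] ← min(dist[i][j], dist[i][k] + dist[k][j]). The final matrix gives, for each (i, j), the minimum total weight of any directed path from i to j (possibly empty when i = j).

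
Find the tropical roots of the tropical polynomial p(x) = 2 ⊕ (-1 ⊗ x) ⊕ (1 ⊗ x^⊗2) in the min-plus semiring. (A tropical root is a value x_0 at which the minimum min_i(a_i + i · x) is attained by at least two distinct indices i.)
Roots: {-2, 3}

Each tropical root is a break point of the lower envelope of the lines y = a_i + i · x (there are 3 lines, with slopes 0, 1, ..., 2). Only the lines that attain the minimum somewhere contribute to roots; other lines are dominated. Here the surviving (envelope) indices are i = 2, i = 1, i = 0.
Intersections between consecutive envelope lines give the roots: for adjacent envelope indices i < j the intersection is x = (a_i − a_j) / (j − i). Reading off the sorted break points: {-2, 3}.
Verification: at each break x_0, at least two indices attain the minimum of min_i(a_i + i · x_0).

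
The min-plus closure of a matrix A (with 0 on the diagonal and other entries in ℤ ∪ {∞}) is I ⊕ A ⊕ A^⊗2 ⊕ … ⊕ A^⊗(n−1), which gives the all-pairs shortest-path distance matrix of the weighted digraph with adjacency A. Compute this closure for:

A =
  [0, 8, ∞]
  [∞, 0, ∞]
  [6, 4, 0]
Closure =
  [0, 8, ∞]
  [∞, 0, ∞]
  [6, 4, 0]

This is the Floyd-Warshall all-pairs shortest-path computation. For each intermediate vertex k = 0, 1, …, 2, update dist[i][j] ← min(dist[i][j], dist[i][k] + dist[k][j]). The final matrix gives, for each (i, j), the minimum total weight of any directed path from i to j (possibly empty when i = j).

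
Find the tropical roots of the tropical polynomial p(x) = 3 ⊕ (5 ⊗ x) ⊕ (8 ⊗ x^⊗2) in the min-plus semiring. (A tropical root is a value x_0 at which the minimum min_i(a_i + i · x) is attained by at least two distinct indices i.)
Roots: {-3, -2}

Each tropical root is a break point of the lower envelope of the lines y = a_i + i · x (there are 3 lines, with slopes 0, 1, ..., 2). Only the lines that attain the minimum somewhere contribute to roots; other lines are dominated. Here the surviving (envelope) indices are i = 2, i = 1, i = 0.
Intersections between consecutive envelope lines give the roots: for adjacent envelope indices i < j the intersection is x = (a_i − a_j) / (j − i). Reading off the sorted break points: {-3, -2}.
Verification: at each break x_0, at least two indices attain the minimum of min_i(a_i + i · x_0).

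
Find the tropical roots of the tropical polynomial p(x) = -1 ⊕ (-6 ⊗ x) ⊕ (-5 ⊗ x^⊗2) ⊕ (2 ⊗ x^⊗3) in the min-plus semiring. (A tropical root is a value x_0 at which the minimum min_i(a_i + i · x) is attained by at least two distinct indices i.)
Roots: {-7, -1, 5}

Each tropical root is a break point of the lower envelope of the lines y = a_i + i · x (there are 4 lines, with slopes 0, 1, ..., 3). Only the lines that attain the minimum somewhere contribute to roots; other lines are dominated. Here the surviving (envelope) indices are i = 3, i = 2, i = 1, i = 0.
Intersections between consecutive envelope lines give the roots: for adjacent envelope indices i < j the intersection is x = (a_i − a_j) / (j − i). Reading off the sorted break points: {-7, -1, 5}.
Verification: at each break x_0, at least two indices attain the minimum of min_i(a_i + i · x_0).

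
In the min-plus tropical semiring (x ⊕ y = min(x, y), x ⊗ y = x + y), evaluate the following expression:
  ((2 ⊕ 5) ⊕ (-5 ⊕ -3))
((2 ⊕ 5) ⊕ (-5 ⊕ -3)) = -5

Expand innermost to outermost. Recall ⊕ takes the minimum of its arguments and ⊗ takes their sum. Working out the expression ((2 ⊕ 5) ⊕ (-5 ⊕ -3)) gives -5.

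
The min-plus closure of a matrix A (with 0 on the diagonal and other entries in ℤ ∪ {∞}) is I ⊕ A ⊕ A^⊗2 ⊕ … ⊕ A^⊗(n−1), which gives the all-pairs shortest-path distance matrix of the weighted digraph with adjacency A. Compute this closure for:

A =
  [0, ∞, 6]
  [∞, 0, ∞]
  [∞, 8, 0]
Closure =
  [0, 14, 6]
  [∞, 0, ∞]
  [∞, 8, 0]

This is the Floyd-Warshall all-pairs shortest-path computation. For each intermediate vertex k = 0, 1, …, 2, update dist[i][j] ← min(dist[i][j], dist[i][k] + dist[k][j]). The final matrix gives, for each (i, j), the minimum total weight of any directed path from i to j (possibly empty when i = j).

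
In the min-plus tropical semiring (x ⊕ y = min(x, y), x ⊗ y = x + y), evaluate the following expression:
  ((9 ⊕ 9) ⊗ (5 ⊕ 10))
((9 ⊕ 9) ⊗ (5 ⊕ 10)) = 14

Expand innermost to outermost. Recall ⊕ takes the minimum of its arguments and ⊗ takes their sum. Working out the expression ((9 ⊕ 9) ⊗ (5 ⊕ 10)) gives 14.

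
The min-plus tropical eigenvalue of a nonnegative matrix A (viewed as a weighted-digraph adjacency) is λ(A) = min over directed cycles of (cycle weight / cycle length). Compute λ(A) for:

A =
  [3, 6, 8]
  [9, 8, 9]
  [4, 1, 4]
λ(A) = 3

Enumerate directed cycles and compute their means (weight / length). Sample:
  cycle 0 → 0: weight = 3, length = 1, mean = 3/1 ≈ 3.000
  cycle 1 → 1: weight = 8, length = 1, mean = 8/1 ≈ 8.000
  cycle 2 → 2: weight = 4, length = 1, mean = 4/1 ≈ 4.000
  cycle 0 → 1 → 0: weight = 15, length = 2, mean = 15/2 ≈ 7.500
  cycle 0 → 2 → 0: weight = 12, length = 2, mean = 12/2 ≈ 6.000
  cycle 1 → 0 → 1: weight = 15, length = 2, mean = 15/2 ≈ 7.500
Minimum mean = 3.000, attained e.g. along the cycle 0 → 0 with weight 3 and length 1. So λ(A) = 3/1 = 3.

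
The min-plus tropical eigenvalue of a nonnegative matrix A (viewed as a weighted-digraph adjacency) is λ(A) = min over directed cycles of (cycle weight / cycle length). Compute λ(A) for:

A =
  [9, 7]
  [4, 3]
λ(A) = 3

Enumerate directed cycles and compute their means (weight / length). Sample:
  cycle 0 → 0: weight = 9, length = 1, mean = 9/1 ≈ 9.000
  cycle 1 → 1: weight = 3, length = 1, mean = 3/1 ≈ 3.000
  cycle 0 → 1 → 0: weight = 11, length = 2, mean = 11/2 ≈ 5.500
  cycle 1 → 0 → 1: weight = 11, length = 2, mean = 11/2 ≈ 5.500
Minimum mean = 3.000, attained e.g. along the cycle 1 → 1 with weight 3 and length 1. So λ(A) = 3/1 = 3.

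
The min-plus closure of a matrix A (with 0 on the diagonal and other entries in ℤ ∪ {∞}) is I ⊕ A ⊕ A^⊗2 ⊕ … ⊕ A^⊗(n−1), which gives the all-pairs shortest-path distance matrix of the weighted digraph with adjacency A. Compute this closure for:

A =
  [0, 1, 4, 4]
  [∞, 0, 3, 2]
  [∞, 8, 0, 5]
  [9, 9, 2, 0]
Closure =
  [0, 1, 4, 3]
  [11, 0, 3, 2]
  [14, 8, 0, 5]
  [9, 9, 2, 0]

This is the Floyd-Warshall all-pairs shortest-path computation. For each intermediate vertex k = 0, 1, …, 3, update dist[i][j] ← min(dist[i][j], dist[i][k] + dist[k][j]). The final matrix gives, for each (i, j), the minimum total weight of any directed path from i to j (possibly empty when i = j).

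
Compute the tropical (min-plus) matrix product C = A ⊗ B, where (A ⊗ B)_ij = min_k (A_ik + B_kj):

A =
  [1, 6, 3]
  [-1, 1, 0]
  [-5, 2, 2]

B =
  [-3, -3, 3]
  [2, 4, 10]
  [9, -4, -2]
A ⊗ B =
  [-2, -2, 1]
  [-4, -4, -2]
  [-8, -8, -2]

Apply the min-plus product entry-by-entry:
  C[0][0] = min over k of (A[0][0] + B[0][0] = 1 + -3 = -2, A[0][1] + B[1][0] = 6 + 2 = 8, A[0][2] + B[2][0] = 3 + 9 = 12) = -2 (attained at k = 0)
  C[0][1] = min over k of (A[0][0] + B[0][1] = 1 + -3 = -2, A[0][1] + B[1][1] = 6 + 4 = 10, A[0][2] + B[2][1] = 3 + -4 = -1) = -2 (attained at k = 0)
  C[0][2] = min over k of (A[0][0] + B[0][2] = 1 + 3 = 4, A[0][1] + B[1][2] = 6 + 10 = 16, A[0][2] + B[2][2] = 3 + -2 = 1) = 1 (attained at k = 2)
  C[1][0] = min over k of (A[1][0] + B[0][0] = -1 + -3 = -4, A[1][1] + B[1][0] = 1 + 2 = 3, A[1][2] + B[2][0] = 0 + 9 = 9) = -4 (attained at k = 0)
  C[1][1] = min over k of (A[1][0] + B[0][1] = -1 + -3 = -4, A[1][1] + B[1][1] = 1 + 4 = 5, A[1][2] + B[2][1] = 0 + -4 = -4) = -4 (attained at k = 0)
  C[1][2] = min over k of (A[1][0] + B[0][2] = -1 + 3 = 2, A[1][1] + B[1][2] = 1 + 10 = 11, A[1][2] + B[2][2] = 0 + -2 = -2) = -2 (attained at k = 2)
  C[2][0] = min over k of (A[2][0] + B[0][0] = -5 + -3 = -8, A[2][1] + B[1][0] = 2 + 2 = 4, A[2][2] + B[2][0] = 2 + 9 = 11) = -8 (attained at k = 0)
  C[2][1] = min over k of (A[2][0] + B[0][1] = -5 + -3 = -8, A[2][1] + B[1][1] = 2 + 4 = 6, A[2][2] + B[2][1] = 2 + -4 = -2) = -8 (attained at k = 0)
  C[2][2] = min over k of (A[2][0] + B[0][2] = -5 + 3 = -2, A[2][1] + B[1][2] = 2 + 10 = 12, A[2][2] + B[2][2] = 2 + -2 = 0) = -2 (attained at k = 0)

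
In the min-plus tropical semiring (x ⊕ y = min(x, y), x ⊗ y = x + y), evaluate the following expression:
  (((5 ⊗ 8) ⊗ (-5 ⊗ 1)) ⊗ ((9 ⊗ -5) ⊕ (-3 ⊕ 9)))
(((5 ⊗ 8) ⊗ (-5 ⊗ 1)) ⊗ ((9 ⊗ -5) ⊕ (-3 ⊕ 9))) = 6

Expand innermost to outermost. Recall ⊕ takes the minimum of its arguments and ⊗ takes their sum. Working out the expression (((5 ⊗ 8) ⊗ (-5 ⊗ 1)) ⊗ ((9 ⊗ -5) ⊕ (-3 ⊕ 9))) gives 6.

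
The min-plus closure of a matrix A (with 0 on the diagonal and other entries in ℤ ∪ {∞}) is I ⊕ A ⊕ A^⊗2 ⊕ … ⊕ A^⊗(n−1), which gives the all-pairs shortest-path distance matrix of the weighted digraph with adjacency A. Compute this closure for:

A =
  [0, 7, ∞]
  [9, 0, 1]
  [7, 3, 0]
Closure =
  [0, 7, 8]
  [8, 0, 1]
  [7, 3, 0]

This is the Floyd-Warshall all-pairs shortest-path computation. For each intermediate vertex k = 0, 1, …, 2, update dist[i][j] ← min(dist[i][j], dist[i][k] + dist[k][j]). The final matrix gives, for each (i, j), the minimum total weight of any directed path from i to j (possibly empty when i = j).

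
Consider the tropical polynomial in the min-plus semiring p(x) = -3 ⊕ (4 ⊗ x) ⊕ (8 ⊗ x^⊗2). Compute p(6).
p(6) = -3

A tropical monomial a ⊗ x^⊗i evaluates to a + i · x. Evaluating each term at x = 6:
  Term 0 contributes -3 + 0 · 6 = -3
  Term 1 contributes 4 + 1 · 6 = 10
  Term 2 contributes 8 + 2 · 6 = 20
p(6) = ⊕ of these = min[-3, 10, 20] = -3.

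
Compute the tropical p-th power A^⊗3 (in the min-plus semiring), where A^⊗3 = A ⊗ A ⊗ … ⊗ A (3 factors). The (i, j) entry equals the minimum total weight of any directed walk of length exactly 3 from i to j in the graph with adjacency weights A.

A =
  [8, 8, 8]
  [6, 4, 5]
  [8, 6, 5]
A^⊗3 =
  [18, 16, 17]
  [14, 12, 13]
  [16, 14, 15]

Each entry (A^⊗3)_ij equals the minimum over all length-3 walks i = v_0 → v_1 → … → v_3 = j of Σ_t A[v_t][v_{t+1}]. For example, for (i, j) = (0, 2) we minimise over 9 possible intermediate vertex sequences; the minimum is 17, attained along the walk 0 → 1 → 1 → 2.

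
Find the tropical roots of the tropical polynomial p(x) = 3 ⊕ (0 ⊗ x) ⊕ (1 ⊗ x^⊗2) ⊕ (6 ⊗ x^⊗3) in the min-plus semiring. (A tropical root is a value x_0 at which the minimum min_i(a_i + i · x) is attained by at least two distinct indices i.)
Roots: {-5, -1, 3}

Each tropical root is a break point of the lower envelope of the lines y = a_i + i · x (there are 4 lines, with slopes 0, 1, ..., 3). Only the lines that attain the minimum somewhere contribute to roots; other lines are dominated. Here the surviving (envelope) indices are i = 3, i = 2, i = 1, i = 0.
Intersections between consecutive envelope lines give the roots: for adjacent envelope indices i < j the intersection is x = (a_i − a_j) / (j − i). Reading off the sorted break points: {-5, -1, 3}.
Verification: at each break x_0, at least two indices attain the minimum of min_i(a_i + i · x_0).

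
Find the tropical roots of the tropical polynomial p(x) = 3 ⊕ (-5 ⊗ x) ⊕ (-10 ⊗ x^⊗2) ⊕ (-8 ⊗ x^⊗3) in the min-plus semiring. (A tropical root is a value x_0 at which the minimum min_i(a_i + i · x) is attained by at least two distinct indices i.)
Roots: {-2, 5, 8}

Each tropical root is a break point of the lower envelope of the lines y = a_i + i · x (there are 4 lines, with slopes 0, 1, ..., 3). Only the lines that attain the minimum somewhere contribute to roots; other lines are dominated. Here the surviving (envelope) indices are i = 3, i = 2, i = 1, i = 0.
Intersections between consecutive envelope lines give the roots: for adjacent envelope indices i < j the intersection is x = (a_i − a_j) / (j − i). Reading off the sorted break points: {-2, 5, 8}.
Verification: at each break x_0, at least two indices attain the minimum of min_i(a_i + i · x_0).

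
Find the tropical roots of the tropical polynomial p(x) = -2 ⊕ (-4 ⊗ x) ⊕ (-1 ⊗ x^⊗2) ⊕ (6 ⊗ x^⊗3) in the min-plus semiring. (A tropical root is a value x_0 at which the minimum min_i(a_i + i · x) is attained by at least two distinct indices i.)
Roots: {-7, -3, 2}

Each tropical root is a break point of the lower envelope of the lines y = a_i + i · x (there are 4 lines, with slopes 0, 1, ..., 3). Only the lines that attain the minimum somewhere contribute to roots; other lines are dominated. Here the surviving (envelope) indices are i = 3, i = 2, i = 1, i = 0.
Intersections between consecutive envelope lines give the roots: for adjacent envelope indices i < j the intersection is x = (a_i − a_j) / (j − i). Reading off the sorted break points: {-7, -3, 2}.
Verification: at each break x_0, at least two indices attain the minimum of min_i(a_i + i · x_0).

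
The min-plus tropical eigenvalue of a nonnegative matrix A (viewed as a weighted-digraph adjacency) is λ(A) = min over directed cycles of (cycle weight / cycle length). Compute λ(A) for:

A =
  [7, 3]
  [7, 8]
λ(A) = 5

Enumerate directed cycles and compute their means (weight / length). Sample:
  cycle 0 → 0: weight = 7, length = 1, mean = 7/1 ≈ 7.000
  cycle 1 → 1: weight = 8, length = 1, mean = 8/1 ≈ 8.000
  cycle 0 → 1 → 0: weight = 10, length = 2, mean = 10/2 ≈ 5.000
  cycle 1 → 0 → 1: weight = 10, length = 2, mean = 10/2 ≈ 5.000
Minimum mean = 5.000, attained e.g. along the cycle 0 → 1 → 0 with weight 10 and length 2. So λ(A) = 10/2 = 5.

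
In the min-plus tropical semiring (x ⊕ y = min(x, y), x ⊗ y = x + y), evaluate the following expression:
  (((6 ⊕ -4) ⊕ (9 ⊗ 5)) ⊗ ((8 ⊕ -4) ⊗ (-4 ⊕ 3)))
(((6 ⊕ -4) ⊕ (9 ⊗ 5)) ⊗ ((8 ⊕ -4) ⊗ (-4 ⊕ 3))) = -12

Expand innermost to outermost. Recall ⊕ takes the minimum of its arguments and ⊗ takes their sum. Working out the expression (((6 ⊕ -4) ⊕ (9 ⊗ 5)) ⊗ ((8 ⊕ -4) ⊗ (-4 ⊕ 3))) gives -12.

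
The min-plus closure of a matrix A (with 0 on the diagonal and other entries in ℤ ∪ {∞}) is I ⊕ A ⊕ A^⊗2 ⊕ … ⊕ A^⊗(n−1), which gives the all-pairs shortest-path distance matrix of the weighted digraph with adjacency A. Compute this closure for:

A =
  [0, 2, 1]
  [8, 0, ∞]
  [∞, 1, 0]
Closure =
  [0, 2, 1]
  [8, 0, 9]
  [9, 1, 0]

This is the Floyd-Warshall all-pairs shortest-path computation. For each intermediate vertex k = 0, 1, …, 2, update dist[i][j] ← min(dist[i][j], dist[i][k] + dist[k][j]). The final matrix gives, for each (i, j), the minimum total weight of any directed path from i to j (possibly empty when i = j).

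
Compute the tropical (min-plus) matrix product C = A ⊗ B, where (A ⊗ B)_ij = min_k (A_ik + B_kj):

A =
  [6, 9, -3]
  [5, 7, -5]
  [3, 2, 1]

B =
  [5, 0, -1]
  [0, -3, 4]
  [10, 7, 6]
A ⊗ B =
  [7, 4, 3]
  [5, 2, 1]
  [2, -1, 2]

Apply the min-plus product entry-by-entry:
  C[0][0] = min over k of (A[0][0] + B[0][0] = 6 + 5 = 11, A[0][1] + B[1][0] = 9 + 0 = 9, A[0][2] + B[2][0] = -3 + 10 = 7) = 7 (attained at k = 2)
  C[0][1] = min over k of (A[0][0] + B[0][1] = 6 + 0 = 6, A[0][1] + B[1][1] = 9 + -3 = 6, A[0][2] + B[2][1] = -3 + 7 = 4) = 4 (attained at k = 2)
  C[0][2] = min over k of (A[0][0] + B[0][2] = 6 + -1 = 5, A[0][1] + B[1][2] = 9 + 4 = 13, A[0][2] + B[2][2] = -3 + 6 = 3) = 3 (attained at k = 2)
  C[1][0] = min over k of (A[1][0] + B[0][0] = 5 + 5 = 10, A[1][1] + B[1][0] = 7 + 0 = 7, A[1][2] + B[2][0] = -5 + 10 = 5) = 5 (attained at k = 2)
  C[1][1] = min over k of (A[1][0] + B[0][1] = 5 + 0 = 5, A[1][1] + B[1][1] = 7 + -3 = 4, A[1][2] + B[2][1] = -5 + 7 = 2) = 2 (attained at k = 2)
  C[1][2] = min over k of (A[1][0] + B[0][2] = 5 + -1 = 4, A[1][1] + B[1][2] = 7 + 4 = 11, A[1][2] + B[2][2] = -5 + 6 = 1) = 1 (attained at k = 2)
  C[2][0] = min over k of (A[2][0] + B[0][0] = 3 + 5 = 8, A[2][1] + B[1][0] = 2 + 0 = 2, A[2][2] + B[2][0] = 1 + 10 = 11) = 2 (attained at k = 1)
  C[2][1] = min over k of (A[2][0] + B[0][1] = 3 + 0 = 3, A[2][1] + B[1][1] = 2 + -3 = -1, A[2][2] + B[2][1] = 1 + 7 = 8) = -1 (attained at k = 1)
  C[2][2] = min over k of (A[2][0] + B[0][2] = 3 + -1 = 2, A[2][1] + B[1][2] = 2 + 4 = 6, A[2][2] + B[2][2] = 1 + 6 = 7) = 2 (attained at k = 0)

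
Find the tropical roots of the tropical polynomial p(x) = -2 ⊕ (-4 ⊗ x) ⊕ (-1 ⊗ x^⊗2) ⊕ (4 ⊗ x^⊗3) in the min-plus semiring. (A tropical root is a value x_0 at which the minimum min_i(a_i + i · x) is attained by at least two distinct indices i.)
Roots: {-5, -3, 2}

Each tropical root is a break point of the lower envelope of the lines y = a_i + i · x (there are 4 lines, with slopes 0, 1, ..., 3). Only the lines that attain the minimum somewhere contribute to roots; other lines are dominated. Here the surviving (envelope) indices are i = 3, i = 2, i = 1, i = 0.
Intersections between consecutive envelope lines give the roots: for adjacent envelope indices i < j the intersection is x = (a_i − a_j) / (j − i). Reading off the sorted break points: {-5, -3, 2}.
Verification: at each break x_0, at least two indices attain the minimum of min_i(a_i + i · x_0).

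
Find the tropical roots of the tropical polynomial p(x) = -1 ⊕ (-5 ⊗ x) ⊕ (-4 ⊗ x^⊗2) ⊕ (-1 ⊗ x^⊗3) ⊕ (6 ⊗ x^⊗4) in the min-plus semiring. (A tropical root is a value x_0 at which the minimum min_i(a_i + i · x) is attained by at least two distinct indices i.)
Roots: {-7, -3, -1, 4}

Each tropical root is a break point of the lower envelope of the lines y = a_i + i · x (there are 5 lines, with slopes 0, 1, ..., 4). Only the lines that attain the minimum somewhere contribute to roots; other lines are dominated. Here the surviving (envelope) indices are i = 4, i = 3, i = 2, i = 1, i = 0.
Intersections between consecutive envelope lines give the roots: for adjacent envelope indices i < j the intersection is x = (a_i − a_j) / (j − i). Reading off the sorted break points: {-7, -3, -1, 4}.
Verification: at each break x_0, at least two indices attain the minimum of min_i(a_i + i · x_0).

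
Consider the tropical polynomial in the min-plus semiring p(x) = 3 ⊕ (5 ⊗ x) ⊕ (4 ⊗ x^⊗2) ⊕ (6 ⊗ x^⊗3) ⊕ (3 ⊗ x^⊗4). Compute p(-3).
p(-3) = -9

A tropical monomial a ⊗ x^⊗i evaluates to a + i · x. Evaluating each term at x = -3:
  Term 0 contributes 3 + 0 · -3 = 3
  Term 1 contributes 5 + 1 · -3 = 2
  Term 2 contributes 4 + 2 · -3 = -2
  Term 3 contributes 6 + 3 · -3 = -3
  Term 4 contributes 3 + 4 · -3 = -9
p(-3) = ⊕ of these = min[3, 2, -2, -3, -9] = -9.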